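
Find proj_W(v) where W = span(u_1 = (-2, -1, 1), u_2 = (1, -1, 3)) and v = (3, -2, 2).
proj_W(v) = (79/31, -13/31, 83/31)

Set up U = [u_1 | ... | u_2] ∈ R^(3×2). The projector onto W = col(U) is P = U (U^T U)^(-1) U^T.
Compute U^T U =
  [6, 2]
  [2, 11],
and U^T v = (-2, 11).
Solve U^T U · c = U^T v for the coefficients: c = (-22/31, 35/31). The projection is proj_W(v) = U c.
Check: (v - proj_W(v)) · u_1 = 0  (should be 0).
Check: (v - proj_W(v)) · u_2 = 0  (should be 0).
Result: proj_W(v) = (79/31, -13/31, 83/31).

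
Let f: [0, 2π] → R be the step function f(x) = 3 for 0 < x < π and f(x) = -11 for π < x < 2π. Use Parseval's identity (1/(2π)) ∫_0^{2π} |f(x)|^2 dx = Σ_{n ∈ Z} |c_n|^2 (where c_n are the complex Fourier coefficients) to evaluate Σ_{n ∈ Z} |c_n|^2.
Σ |c_n|^2 = 65

Parseval equates the L^2 energy of f (normalised by 1/(2π)) with the ℓ^2 sum of its Fourier coefficients: (1/(2π)) ∫_0^{2π} |f|^2 = Σ |c_n|^2.
Compute the left side: (1/(2π)) [∫_0^π 3^2 dx + ∫_π^{2π} (-11)^2 dx] = (1/(2π)) · (9π + 121π) = (9 + 121)/2 = 65.
So Σ_{n ∈ Z} |c_n|^2 = 65.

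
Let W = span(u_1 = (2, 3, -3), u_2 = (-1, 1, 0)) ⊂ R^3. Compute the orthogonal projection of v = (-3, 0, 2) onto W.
proj_W(v) = (-132/43, -3/43, 81/43)

Set up U = [u_1 | ... | u_2] ∈ R^(3×2). The projector onto W = col(U) is P = U (U^T U)^(-1) U^T.
Compute U^T U =
  [22, 1]
  [1, 2],
and U^T v = (-12, 3).
Solve U^T U · c = U^T v for the coefficients: c = (-27/43, 78/43). The projection is proj_W(v) = U c.
Check: (v - proj_W(v)) · u_1 = 0  (should be 0).
Check: (v - proj_W(v)) · u_2 = 0  (should be 0).
Result: proj_W(v) = (-132/43, -3/43, 81/43).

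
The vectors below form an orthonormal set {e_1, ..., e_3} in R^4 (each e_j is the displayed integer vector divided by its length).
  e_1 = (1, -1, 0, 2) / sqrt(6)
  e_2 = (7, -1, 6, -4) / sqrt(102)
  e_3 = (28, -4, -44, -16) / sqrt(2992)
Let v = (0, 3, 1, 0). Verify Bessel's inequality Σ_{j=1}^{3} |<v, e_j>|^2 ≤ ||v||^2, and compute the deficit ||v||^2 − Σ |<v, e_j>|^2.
Σ |<v, e_j>|^2 = 29/11; ||v||^2 = 10; deficit = 81/11

Write each e_j = u_j / sqrt(<u_j, u_j>) where u_j is the displayed integer vector. Then <v, e_j> = <v, u_j> / sqrt(<u_j, u_j>), so |<v, e_j>|^2 = <v, u_j>^2 / <u_j, u_j>.
Coefficients: <v, e_1> = -3/sqrt(6), <v, e_2> = 3/sqrt(102), <v, e_3> = -56/sqrt(2992).
Square and sum: Σ |<v, e_j>|^2 = 29/11.
Compute ||v||^2 = v·v = 10.
Deficit = 10 − 29/11 = 81/11 ≥ 0, confirming Bessel's inequality. (The deficit equals ||v − Σ <v,e_j> e_j||^2, the squared distance from v to span{e_j}.)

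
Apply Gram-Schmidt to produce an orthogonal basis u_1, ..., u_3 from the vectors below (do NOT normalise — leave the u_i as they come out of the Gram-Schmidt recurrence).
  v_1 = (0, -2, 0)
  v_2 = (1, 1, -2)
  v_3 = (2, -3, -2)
Orthogonal basis:
  u_1 = (0, -2, 0)
  u_2 = (1, 0, -2)
  u_3 = (4/5, 0, 2/5)

Apply the Gram-Schmidt recurrence
  u_1 = v_1
  u_i = v_i − Σ_{j<i} ((v_i · u_j) / (u_j · u_j)) · u_j.

Step by step this gives:
  u_1 = (0, -2, 0)
  u_2 = (1, 0, -2)
  u_3 = (4/5, 0, 2/5)

Orthogonality check:
  u_2 · u_1 = 0 (should be 0)
  u_3 · u_1 = 0 (should be 0)
  u_3 · u_2 = 0 (should be 0)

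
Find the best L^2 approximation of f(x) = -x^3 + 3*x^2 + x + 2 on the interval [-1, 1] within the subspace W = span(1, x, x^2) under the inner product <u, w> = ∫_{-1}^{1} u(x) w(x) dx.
g(x) = 3*x^2 + 2*x/5 + 2

The best approximation g ∈ W is the orthogonal projection of f onto W. Writing g = a_0 + a_1 x + a_2 x^2, the coefficients solve the normal equations G · a = b where
  G_{ij} = <φ_i, φ_j> and b_i = <f, φ_i>, with φ_0 = 1, φ_1 = x, φ_2 = x^2.
G =
  [2, 0, 2/3]
  [0, 2/3, 0]
  [2/3, 0, 2/5],
b = (6, 4/15, 38/15).
Solving gives a_0 = 2, a_1 = 2/5, a_2 = 3, so
  g(x) = 3*x^2 + 2*x/5 + 2.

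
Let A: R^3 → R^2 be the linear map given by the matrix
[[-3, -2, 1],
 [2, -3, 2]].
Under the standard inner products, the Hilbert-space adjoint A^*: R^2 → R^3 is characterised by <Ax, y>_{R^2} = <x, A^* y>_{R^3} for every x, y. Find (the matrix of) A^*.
A^* = A^T =
[[-3, 2],
 [-2, -3],
 [1, 2]]

For real matrices with standard dot products, the defining identity <Ax, y> = <x, A^* y> gives (Ax)^T y = x^T (A^*) y, i.e. x^T A^T y = x^T (A^*) y. Since this holds for all x, y, we must have A^* = A^T. Therefore
A^* =
[[-3, 2],
 [-2, -3],
 [1, 2]].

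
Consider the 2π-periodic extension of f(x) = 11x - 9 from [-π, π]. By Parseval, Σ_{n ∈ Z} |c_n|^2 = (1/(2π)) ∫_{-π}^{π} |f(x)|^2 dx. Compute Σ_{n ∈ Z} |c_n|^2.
Σ |c_n|^2 = 121π^2/3 + 81

Expand and integrate term by term over [-π, π]:
  ∫ (11x)^2 dx = 121·(2π^3/3); ∫ 2·11·(-9)·x dx = 0 (odd integrand); ∫ (-9)^2 dx = 81·2π.
So (1/(2π)) ∫_{-π}^{π} (11x - 9)^2 dx = 121π^2/3 + 81 = 121π^2/3 + 81.
Parseval ⇒ Σ |c_n|^2 = 121π^2/3 + 81.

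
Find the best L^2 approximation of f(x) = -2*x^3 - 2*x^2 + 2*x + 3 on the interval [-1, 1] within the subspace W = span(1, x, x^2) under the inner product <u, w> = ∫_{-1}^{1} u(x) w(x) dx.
g(x) = -2*x^2 + 4*x/5 + 3

The best approximation g ∈ W is the orthogonal projection of f onto W. Writing g = a_0 + a_1 x + a_2 x^2, the coefficients solve the normal equations G · a = b where
  G_{ij} = <φ_i, φ_j> and b_i = <f, φ_i>, with φ_0 = 1, φ_1 = x, φ_2 = x^2.
G =
  [2, 0, 2/3]
  [0, 2/3, 0]
  [2/3, 0, 2/5],
b = (14/3, 8/15, 6/5).
Solving gives a_0 = 3, a_1 = 4/5, a_2 = -2, so
  g(x) = -2*x^2 + 4*x/5 + 3.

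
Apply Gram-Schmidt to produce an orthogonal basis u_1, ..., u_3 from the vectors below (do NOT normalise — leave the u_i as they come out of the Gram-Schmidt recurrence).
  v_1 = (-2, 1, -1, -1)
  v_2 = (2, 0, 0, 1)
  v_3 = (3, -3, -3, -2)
Orthogonal basis:
  u_1 = (-2, 1, -1, -1)
  u_2 = (4/7, 5/7, -5/7, 2/7)
  u_3 = (7/5, -3, -3, -14/5)

Apply the Gram-Schmidt recurrence
  u_1 = v_1
  u_i = v_i − Σ_{j<i} ((v_i · u_j) / (u_j · u_j)) · u_j.

Step by step this gives:
  u_1 = (-2, 1, -1, -1)
  u_2 = (4/7, 5/7, -5/7, 2/7)
  u_3 = (7/5, -3, -3, -14/5)

Orthogonality check:
  u_2 · u_1 = 0 (should be 0)
  u_3 · u_1 = 0 (should be 0)
  u_3 · u_2 = 0 (should be 0)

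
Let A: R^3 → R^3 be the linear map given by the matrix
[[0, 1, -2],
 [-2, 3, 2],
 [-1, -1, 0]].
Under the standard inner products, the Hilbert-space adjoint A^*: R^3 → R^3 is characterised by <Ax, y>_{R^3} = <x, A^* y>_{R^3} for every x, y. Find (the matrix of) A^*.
A^* = A^T =
[[0, -2, -1],
 [1, 3, -1],
 [-2, 2, 0]]

For real matrices with standard dot products, the defining identity <Ax, y> = <x, A^* y> gives (Ax)^T y = x^T (A^*) y, i.e. x^T A^T y = x^T (A^*) y. Since this holds for all x, y, we must have A^* = A^T. Therefore
A^* =
[[0, -2, -1],
 [1, 3, -1],
 [-2, 2, 0]].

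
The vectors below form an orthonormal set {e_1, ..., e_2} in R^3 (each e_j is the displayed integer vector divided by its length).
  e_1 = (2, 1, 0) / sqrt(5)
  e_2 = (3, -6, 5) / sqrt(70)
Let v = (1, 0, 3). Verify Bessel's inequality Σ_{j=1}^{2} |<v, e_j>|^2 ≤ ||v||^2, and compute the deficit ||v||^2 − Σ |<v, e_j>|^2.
Σ |<v, e_j>|^2 = 38/7; ||v||^2 = 10; deficit = 32/7

Write each e_j = u_j / sqrt(<u_j, u_j>) where u_j is the displayed integer vector. Then <v, e_j> = <v, u_j> / sqrt(<u_j, u_j>), so |<v, e_j>|^2 = <v, u_j>^2 / <u_j, u_j>.
Coefficients: <v, e_1> = 2/sqrt(5), <v, e_2> = 18/sqrt(70).
Square and sum: Σ |<v, e_j>|^2 = 38/7.
Compute ||v||^2 = v·v = 10.
Deficit = 10 − 38/7 = 32/7 ≥ 0, confirming Bessel's inequality. (The deficit equals ||v − Σ <v,e_j> e_j||^2, the squared distance from v to span{e_j}.)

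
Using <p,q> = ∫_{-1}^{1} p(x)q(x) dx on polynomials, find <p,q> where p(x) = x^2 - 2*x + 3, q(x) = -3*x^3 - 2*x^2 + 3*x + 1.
<p,q> = 4/15

Expand the product: p(x)·q(x) = -3*x^5 + 4*x^4 - 2*x^3 - 11*x^2 + 7*x + 3.
∫_{-1}^{1} of each monomial x^k gives [2/(k+1) if k even, 0 if k odd]. Integrating term-by-term (or equivalently evaluating the antiderivative F(x) = -x^6/2 + 4*x^5/5 - x^4/2 - 11*x^3/3 + 7*x^2/2 + 3*x at the endpoints):
  F(1) − F(−1) = 79/30 − (71/30) = 4/15.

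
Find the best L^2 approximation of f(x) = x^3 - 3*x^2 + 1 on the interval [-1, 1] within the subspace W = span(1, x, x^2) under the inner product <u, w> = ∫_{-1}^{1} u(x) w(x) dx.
g(x) = -3*x^2 + 3*x/5 + 1

The best approximation g ∈ W is the orthogonal projection of f onto W. Writing g = a_0 + a_1 x + a_2 x^2, the coefficients solve the normal equations G · a = b where
  G_{ij} = <φ_i, φ_j> and b_i = <f, φ_i>, with φ_0 = 1, φ_1 = x, φ_2 = x^2.
G =
  [2, 0, 2/3]
  [0, 2/3, 0]
  [2/3, 0, 2/5],
b = (0, 2/5, -8/15).
Solving gives a_0 = 1, a_1 = 3/5, a_2 = -3, so
  g(x) = -3*x^2 + 3*x/5 + 1.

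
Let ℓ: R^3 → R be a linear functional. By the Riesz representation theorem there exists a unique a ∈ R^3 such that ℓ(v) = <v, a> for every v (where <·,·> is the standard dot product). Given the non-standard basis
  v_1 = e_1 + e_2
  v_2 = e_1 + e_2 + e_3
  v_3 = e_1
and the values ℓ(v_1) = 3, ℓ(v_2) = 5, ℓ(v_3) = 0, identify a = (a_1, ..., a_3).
a = (0, 3, 2)

Write a = (a_1, ..., a_3) in the standard basis. For each basis vector v_i, ℓ(v_i) = <v_i, a> is a linear equation in the a_j's. Collect the n equations into a matrix system V a = ℓ, where row i of V is v_i (expressed in the standard basis). Since V is invertible (lower-triangular with 1s on the diagonal, up to permutation), solve by back-substitution:
  V =
[[1, 1, 0],
 [1, 1, 1],
 [1, 0, 0]]
  V a = (3, 5, 0)
Solving gives a = (0, 3, 2).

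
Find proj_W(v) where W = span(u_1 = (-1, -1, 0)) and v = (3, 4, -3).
proj_W(v) = (7/2, 7/2, 0)

Set up U = [u_1 | ... | u_1] ∈ R^(3×1). The projector onto W = col(U) is P = U (U^T U)^(-1) U^T.
Compute U^T U =
  [2],
and U^T v = (-7).
Solve U^T U · c = U^T v for the coefficients: c = (-7/2). The projection is proj_W(v) = U c.
Check: (v - proj_W(v)) · u_1 = 0  (should be 0).
Result: proj_W(v) = (7/2, 7/2, 0).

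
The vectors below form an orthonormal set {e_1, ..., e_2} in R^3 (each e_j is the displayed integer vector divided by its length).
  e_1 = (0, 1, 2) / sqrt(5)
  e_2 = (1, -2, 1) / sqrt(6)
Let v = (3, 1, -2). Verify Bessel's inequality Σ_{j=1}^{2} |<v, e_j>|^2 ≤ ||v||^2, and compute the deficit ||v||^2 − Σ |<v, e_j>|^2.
Σ |<v, e_j>|^2 = 59/30; ||v||^2 = 14; deficit = 361/30

Write each e_j = u_j / sqrt(<u_j, u_j>) where u_j is the displayed integer vector. Then <v, e_j> = <v, u_j> / sqrt(<u_j, u_j>), so |<v, e_j>|^2 = <v, u_j>^2 / <u_j, u_j>.
Coefficients: <v, e_1> = -3/sqrt(5), <v, e_2> = -1/sqrt(6).
Square and sum: Σ |<v, e_j>|^2 = 59/30.
Compute ||v||^2 = v·v = 14.
Deficit = 14 − 59/30 = 361/30 ≥ 0, confirming Bessel's inequality. (The deficit equals ||v − Σ <v,e_j> e_j||^2, the squared distance from v to span{e_j}.)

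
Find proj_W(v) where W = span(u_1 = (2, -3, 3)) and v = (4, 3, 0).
proj_W(v) = (-1/11, 3/22, -3/22)

Set up U = [u_1 | ... | u_1] ∈ R^(3×1). The projector onto W = col(U) is P = U (U^T U)^(-1) U^T.
Compute U^T U =
  [22],
and U^T v = (-1).
Solve U^T U · c = U^T v for the coefficients: c = (-1/22). The projection is proj_W(v) = U c.
Check: (v - proj_W(v)) · u_1 = 0  (should be 0).
Result: proj_W(v) = (-1/11, 3/22, -3/22).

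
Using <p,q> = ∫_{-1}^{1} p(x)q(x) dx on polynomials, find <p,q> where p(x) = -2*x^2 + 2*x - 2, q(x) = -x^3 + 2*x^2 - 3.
<p,q> = 164/15

Expand the product: p(x)·q(x) = 2*x^5 - 6*x^4 + 6*x^3 + 2*x^2 - 6*x + 6.
∫_{-1}^{1} of each monomial x^k gives [2/(k+1) if k even, 0 if k odd]. Integrating term-by-term (or equivalently evaluating the antiderivative F(x) = x^6/3 - 6*x^5/5 + 3*x^4/2 + 2*x^3/3 - 3*x^2 + 6*x at the endpoints):
  F(1) − F(−1) = 43/10 − (-199/30) = 164/15.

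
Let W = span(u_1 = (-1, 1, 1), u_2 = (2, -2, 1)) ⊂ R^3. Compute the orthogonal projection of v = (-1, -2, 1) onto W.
proj_W(v) = (1/2, -1/2, 1)

Set up U = [u_1 | ... | u_2] ∈ R^(3×2). The projector onto W = col(U) is P = U (U^T U)^(-1) U^T.
Compute U^T U =
  [3, -3]
  [-3, 9],
and U^T v = (0, 3).
Solve U^T U · c = U^T v for the coefficients: c = (1/2, 1/2). The projection is proj_W(v) = U c.
Check: (v - proj_W(v)) · u_1 = 0  (should be 0).
Check: (v - proj_W(v)) · u_2 = 0  (should be 0).
Result: proj_W(v) = (1/2, -1/2, 1).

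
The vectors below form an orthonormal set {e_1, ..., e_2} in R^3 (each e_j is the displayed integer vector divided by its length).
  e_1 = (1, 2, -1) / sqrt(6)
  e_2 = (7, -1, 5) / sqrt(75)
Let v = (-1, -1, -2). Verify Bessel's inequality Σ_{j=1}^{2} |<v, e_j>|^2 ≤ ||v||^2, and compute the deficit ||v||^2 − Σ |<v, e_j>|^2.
Σ |<v, e_j>|^2 = 179/50; ||v||^2 = 6; deficit = 121/50

Write each e_j = u_j / sqrt(<u_j, u_j>) where u_j is the displayed integer vector. Then <v, e_j> = <v, u_j> / sqrt(<u_j, u_j>), so |<v, e_j>|^2 = <v, u_j>^2 / <u_j, u_j>.
Coefficients: <v, e_1> = -1/sqrt(6), <v, e_2> = -16/sqrt(75).
Square and sum: Σ |<v, e_j>|^2 = 179/50.
Compute ||v||^2 = v·v = 6.
Deficit = 6 − 179/50 = 121/50 ≥ 0, confirming Bessel's inequality. (The deficit equals ||v − Σ <v,e_j> e_j||^2, the squared distance from v to span{e_j}.)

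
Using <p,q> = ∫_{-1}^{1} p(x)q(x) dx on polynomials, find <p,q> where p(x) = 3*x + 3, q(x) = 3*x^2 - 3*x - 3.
<p,q> = -18

Expand the product: p(x)·q(x) = 9*x^3 - 18*x - 9.
∫_{-1}^{1} of each monomial x^k gives [2/(k+1) if k even, 0 if k odd]. Integrating term-by-term (or equivalently evaluating the antiderivative F(x) = 9*x^4/4 - 9*x^2 - 9*x at the endpoints):
  F(1) − F(−1) = -63/4 − (9/4) = -18.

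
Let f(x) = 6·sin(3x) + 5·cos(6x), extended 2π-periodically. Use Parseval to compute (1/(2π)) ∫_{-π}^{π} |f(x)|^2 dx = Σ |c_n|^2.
Σ |c_n|^2 = 61/2

Expand |f|^2 and use orthogonality of {sin(nx), cos(mx)} on [-π, π]:
  ∫_{-π}^{π} sin(nx)^2 dx = π, ∫ cos(mx)^2 dx = π, and cross terms integrate to 0.
So ∫_{-π}^{π} f(x)^2 dx = 6^2 · π + 5^2 · π = (36 + 25)π.
Divide by 2π: (36 + 25)/2 = 61/2.
By Parseval, this equals Σ |c_n|^2.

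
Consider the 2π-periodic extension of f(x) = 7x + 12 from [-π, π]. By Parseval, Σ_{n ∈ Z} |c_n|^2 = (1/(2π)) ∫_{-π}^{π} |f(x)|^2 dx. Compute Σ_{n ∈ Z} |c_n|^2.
Σ |c_n|^2 = 49π^2/3 + 144

Expand and integrate term by term over [-π, π]:
  ∫ (7x)^2 dx = 49·(2π^3/3); ∫ 2·7·(12)·x dx = 0 (odd integrand); ∫ 12^2 dx = 144·2π.
So (1/(2π)) ∫_{-π}^{π} (7x + 12)^2 dx = 49π^2/3 + 144 = 49π^2/3 + 144.
Parseval ⇒ Σ |c_n|^2 = 49π^2/3 + 144.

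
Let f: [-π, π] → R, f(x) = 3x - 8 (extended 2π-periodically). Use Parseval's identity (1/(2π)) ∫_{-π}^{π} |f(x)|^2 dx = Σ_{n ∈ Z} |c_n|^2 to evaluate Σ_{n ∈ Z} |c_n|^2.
Σ |c_n|^2 = 3π^2 + 64

Expand and integrate term by term over [-π, π]:
  ∫ (3x)^2 dx = 9·(2π^3/3); ∫ 2·3·(-8)·x dx = 0 (odd integrand); ∫ (-8)^2 dx = 64·2π.
So (1/(2π)) ∫_{-π}^{π} (3x - 8)^2 dx = 9π^2/3 + 64 = 3π^2 + 64.
Parseval ⇒ Σ |c_n|^2 = 3π^2 + 64.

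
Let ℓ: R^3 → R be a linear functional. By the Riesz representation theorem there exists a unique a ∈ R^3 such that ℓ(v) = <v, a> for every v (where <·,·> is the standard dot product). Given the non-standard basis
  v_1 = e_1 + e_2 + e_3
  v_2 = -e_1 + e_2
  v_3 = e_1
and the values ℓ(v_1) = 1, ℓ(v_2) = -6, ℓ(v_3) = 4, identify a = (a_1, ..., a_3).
a = (4, -2, -1)

Write a = (a_1, ..., a_3) in the standard basis. For each basis vector v_i, ℓ(v_i) = <v_i, a> is a linear equation in the a_j's. Collect the n equations into a matrix system V a = ℓ, where row i of V is v_i (expressed in the standard basis). Since V is invertible (lower-triangular with 1s on the diagonal, up to permutation), solve by back-substitution:
  V =
[[1, 1, 1],
 [-1, 1, 0],
 [1, 0, 0]]
  V a = (1, -6, 4)
Solving gives a = (4, -2, -1).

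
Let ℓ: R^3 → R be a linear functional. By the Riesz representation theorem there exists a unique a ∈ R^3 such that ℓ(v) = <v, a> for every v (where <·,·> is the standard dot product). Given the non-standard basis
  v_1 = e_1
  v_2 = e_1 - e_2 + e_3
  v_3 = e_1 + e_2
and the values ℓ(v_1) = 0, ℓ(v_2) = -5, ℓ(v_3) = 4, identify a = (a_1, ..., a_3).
a = (0, 4, -1)

Write a = (a_1, ..., a_3) in the standard basis. For each basis vector v_i, ℓ(v_i) = <v_i, a> is a linear equation in the a_j's. Collect the n equations into a matrix system V a = ℓ, where row i of V is v_i (expressed in the standard basis). Since V is invertible (lower-triangular with 1s on the diagonal, up to permutation), solve by back-substitution:
  V =
[[1, 0, 0],
 [1, -1, 1],
 [1, 1, 0]]
  V a = (0, -5, 4)
Solving gives a = (0, 4, -1).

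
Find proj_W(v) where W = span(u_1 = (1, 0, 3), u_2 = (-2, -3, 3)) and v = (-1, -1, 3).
proj_W(v) = (-10/19, -28/19, 54/19)

Set up U = [u_1 | ... | u_2] ∈ R^(3×2). The projector onto W = col(U) is P = U (U^T U)^(-1) U^T.
Compute U^T U =
  [10, 7]
  [7, 22],
and U^T v = (8, 14).
Solve U^T U · c = U^T v for the coefficients: c = (26/57, 28/57). The projection is proj_W(v) = U c.
Check: (v - proj_W(v)) · u_1 = 0  (should be 0).
Check: (v - proj_W(v)) · u_2 = 0  (should be 0).
Result: proj_W(v) = (-10/19, -28/19, 54/19).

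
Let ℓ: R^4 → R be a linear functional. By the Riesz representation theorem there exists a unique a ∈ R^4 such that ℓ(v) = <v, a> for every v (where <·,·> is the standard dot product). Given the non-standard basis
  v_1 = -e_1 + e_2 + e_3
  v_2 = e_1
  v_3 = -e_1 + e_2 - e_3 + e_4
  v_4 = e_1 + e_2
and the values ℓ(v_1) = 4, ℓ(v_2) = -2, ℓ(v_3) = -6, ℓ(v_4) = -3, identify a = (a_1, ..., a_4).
a = (-2, -1, 3, -4)

Write a = (a_1, ..., a_4) in the standard basis. For each basis vector v_i, ℓ(v_i) = <v_i, a> is a linear equation in the a_j's. Collect the n equations into a matrix system V a = ℓ, where row i of V is v_i (expressed in the standard basis). Since V is invertible (lower-triangular with 1s on the diagonal, up to permutation), solve by back-substitution:
  V =
[[-1, 1, 1, 0],
 [1, 0, 0, 0],
 [-1, 1, -1, 1],
 [1, 1, 0, 0]]
  V a = (4, -2, -6, -3)
Solving gives a = (-2, -1, 3, -4).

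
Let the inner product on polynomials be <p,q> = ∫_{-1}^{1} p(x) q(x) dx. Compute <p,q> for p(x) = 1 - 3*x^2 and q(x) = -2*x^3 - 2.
<p,q> = 0

Expand the product: p(x)·q(x) = 6*x^5 - 2*x^3 + 6*x^2 - 2.
∫_{-1}^{1} of each monomial x^k gives [2/(k+1) if k even, 0 if k odd]. Integrating term-by-term (or equivalently evaluating the antiderivative F(x) = x^6 - x^4/2 + 2*x^3 - 2*x at the endpoints):
  F(1) − F(−1) = 1/2 − (1/2) = 0.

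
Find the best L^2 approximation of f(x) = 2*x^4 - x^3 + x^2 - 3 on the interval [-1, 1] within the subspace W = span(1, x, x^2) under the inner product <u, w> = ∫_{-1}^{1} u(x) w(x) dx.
g(x) = 19*x^2/7 - 3*x/5 - 111/35

The best approximation g ∈ W is the orthogonal projection of f onto W. Writing g = a_0 + a_1 x + a_2 x^2, the coefficients solve the normal equations G · a = b where
  G_{ij} = <φ_i, φ_j> and b_i = <f, φ_i>, with φ_0 = 1, φ_1 = x, φ_2 = x^2.
G =
  [2, 0, 2/3]
  [0, 2/3, 0]
  [2/3, 0, 2/5],
b = (-68/15, -2/5, -36/35).
Solving gives a_0 = -111/35, a_1 = -3/5, a_2 = 19/7, so
  g(x) = 19*x^2/7 - 3*x/5 - 111/35.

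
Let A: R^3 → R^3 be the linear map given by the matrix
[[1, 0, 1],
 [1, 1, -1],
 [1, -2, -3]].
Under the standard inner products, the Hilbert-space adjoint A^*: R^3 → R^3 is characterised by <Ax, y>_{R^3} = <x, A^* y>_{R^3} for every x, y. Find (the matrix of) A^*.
A^* = A^T =
[[1, 1, 1],
 [0, 1, -2],
 [1, -1, -3]]

For real matrices with standard dot products, the defining identity <Ax, y> = <x, A^* y> gives (Ax)^T y = x^T (A^*) y, i.e. x^T A^T y = x^T (A^*) y. Since this holds for all x, y, we must have A^* = A^T. Therefore
A^* =
[[1, 1, 1],
 [0, 1, -2],
 [1, -1, -3]].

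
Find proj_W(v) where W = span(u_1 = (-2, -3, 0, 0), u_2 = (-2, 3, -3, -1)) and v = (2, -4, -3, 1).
proj_W(v) = (-80/137, -312/137, 96/137, 32/137)

Set up U = [u_1 | ... | u_2] ∈ R^(4×2). The projector onto W = col(U) is P = U (U^T U)^(-1) U^T.
Compute U^T U =
  [13, -5]
  [-5, 23],
and U^T v = (8, -8).
Solve U^T U · c = U^T v for the coefficients: c = (72/137, -32/137). The projection is proj_W(v) = U c.
Check: (v - proj_W(v)) · u_1 = 0  (should be 0).
Check: (v - proj_W(v)) · u_2 = 0  (should be 0).
Result: proj_W(v) = (-80/137, -312/137, 96/137, 32/137).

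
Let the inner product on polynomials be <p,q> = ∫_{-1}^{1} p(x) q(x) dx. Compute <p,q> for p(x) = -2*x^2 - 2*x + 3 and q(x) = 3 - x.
<p,q> = 46/3

Expand the product: p(x)·q(x) = 2*x^3 - 4*x^2 - 9*x + 9.
∫_{-1}^{1} of each monomial x^k gives [2/(k+1) if k even, 0 if k odd]. Integrating term-by-term (or equivalently evaluating the antiderivative F(x) = x^4/2 - 4*x^3/3 - 9*x^2/2 + 9*x at the endpoints):
  F(1) − F(−1) = 11/3 − (-35/3) = 46/3.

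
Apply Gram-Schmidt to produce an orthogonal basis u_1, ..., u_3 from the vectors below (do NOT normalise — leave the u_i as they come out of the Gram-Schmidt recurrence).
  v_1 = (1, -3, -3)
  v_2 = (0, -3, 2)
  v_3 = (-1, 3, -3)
Orthogonal basis:
  u_1 = (1, -3, -3)
  u_2 = (-3/19, -48/19, 47/19)
  u_3 = (-135/119, -18/119, -27/119)

Apply the Gram-Schmidt recurrence
  u_1 = v_1
  u_i = v_i − Σ_{j<i} ((v_i · u_j) / (u_j · u_j)) · u_j.

Step by step this gives:
  u_1 = (1, -3, -3)
  u_2 = (-3/19, -48/19, 47/19)
  u_3 = (-135/119, -18/119, -27/119)

Orthogonality check:
  u_2 · u_1 = 0 (should be 0)
  u_3 · u_1 = 0 (should be 0)
  u_3 · u_2 = 0 (should be 0)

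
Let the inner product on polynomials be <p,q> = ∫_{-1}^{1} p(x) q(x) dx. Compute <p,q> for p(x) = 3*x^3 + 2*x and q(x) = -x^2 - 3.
<p,q> = 0

Expand the product: p(x)·q(x) = -3*x^5 - 11*x^3 - 6*x.
∫_{-1}^{1} of each monomial x^k gives [2/(k+1) if k even, 0 if k odd]. Integrating term-by-term (or equivalently evaluating the antiderivative F(x) = -x^6/2 - 11*x^4/4 - 3*x^2 at the endpoints):
  F(1) − F(−1) = -25/4 − (-25/4) = 0.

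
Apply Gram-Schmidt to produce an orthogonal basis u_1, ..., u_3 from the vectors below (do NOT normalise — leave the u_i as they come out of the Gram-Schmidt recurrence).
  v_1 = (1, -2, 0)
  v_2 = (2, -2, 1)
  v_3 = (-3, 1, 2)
Orthogonal basis:
  u_1 = (1, -2, 0)
  u_2 = (4/5, 2/5, 1)
  u_3 = (-2, -1, 2)

Apply the Gram-Schmidt recurrence
  u_1 = v_1
  u_i = v_i − Σ_{j<i} ((v_i · u_j) / (u_j · u_j)) · u_j.

Step by step this gives:
  u_1 = (1, -2, 0)
  u_2 = (4/5, 2/5, 1)
  u_3 = (-2, -1, 2)

Orthogonality check:
  u_2 · u_1 = 0 (should be 0)
  u_3 · u_1 = 0 (should be 0)
  u_3 · u_2 = 0 (should be 0)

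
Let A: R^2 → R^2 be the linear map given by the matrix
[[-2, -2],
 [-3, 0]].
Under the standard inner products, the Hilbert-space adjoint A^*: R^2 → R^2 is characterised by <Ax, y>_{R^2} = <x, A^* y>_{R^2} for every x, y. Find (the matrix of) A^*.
A^* = A^T =
[[-2, -3],
 [-2, 0]]

For real matrices with standard dot products, the defining identity <Ax, y> = <x, A^* y> gives (Ax)^T y = x^T (A^*) y, i.e. x^T A^T y = x^T (A^*) y. Since this holds for all x, y, we must have A^* = A^T. Therefore
A^* =
[[-2, -3],
 [-2, 0]].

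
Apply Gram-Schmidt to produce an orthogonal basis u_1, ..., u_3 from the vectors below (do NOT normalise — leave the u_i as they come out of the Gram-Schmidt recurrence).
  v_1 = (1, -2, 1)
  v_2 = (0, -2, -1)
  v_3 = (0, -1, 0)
Orthogonal basis:
  u_1 = (1, -2, 1)
  u_2 = (-1/2, -1, -3/2)
  u_3 = (-4/21, -1/21, 2/21)

Apply the Gram-Schmidt recurrence
  u_1 = v_1
  u_i = v_i − Σ_{j<i} ((v_i · u_j) / (u_j · u_j)) · u_j.

Step by step this gives:
  u_1 = (1, -2, 1)
  u_2 = (-1/2, -1, -3/2)
  u_3 = (-4/21, -1/21, 2/21)

Orthogonality check:
  u_2 · u_1 = 0 (should be 0)
  u_3 · u_1 = 0 (should be 0)
  u_3 · u_2 = 0 (should be 0)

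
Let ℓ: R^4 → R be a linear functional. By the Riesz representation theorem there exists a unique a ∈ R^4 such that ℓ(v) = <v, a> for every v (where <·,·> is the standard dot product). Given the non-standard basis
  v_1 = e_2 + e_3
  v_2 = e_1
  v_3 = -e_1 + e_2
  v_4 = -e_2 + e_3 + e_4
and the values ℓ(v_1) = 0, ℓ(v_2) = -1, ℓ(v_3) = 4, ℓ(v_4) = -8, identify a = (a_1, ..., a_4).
a = (-1, 3, -3, -2)

Write a = (a_1, ..., a_4) in the standard basis. For each basis vector v_i, ℓ(v_i) = <v_i, a> is a linear equation in the a_j's. Collect the n equations into a matrix system V a = ℓ, where row i of V is v_i (expressed in the standard basis). Since V is invertible (lower-triangular with 1s on the diagonal, up to permutation), solve by back-substitution:
  V =
[[0, 1, 1, 0],
 [1, 0, 0, 0],
 [-1, 1, 0, 0],
 [0, -1, 1, 1]]
  V a = (0, -1, 4, -8)
Solving gives a = (-1, 3, -3, -2).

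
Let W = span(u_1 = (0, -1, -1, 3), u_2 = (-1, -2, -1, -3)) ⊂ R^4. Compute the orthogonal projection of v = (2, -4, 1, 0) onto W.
proj_W(v) = (-73/129, -221/129, -148/129, 2/43)

Set up U = [u_1 | ... | u_2] ∈ R^(4×2). The projector onto W = col(U) is P = U (U^T U)^(-1) U^T.
Compute U^T U =
  [11, -6]
  [-6, 15],
and U^T v = (3, 5).
Solve U^T U · c = U^T v for the coefficients: c = (25/43, 73/129). The projection is proj_W(v) = U c.
Check: (v - proj_W(v)) · u_1 = 0  (should be 0).
Check: (v - proj_W(v)) · u_2 = 0  (should be 0).
Result: proj_W(v) = (-73/129, -221/129, -148/129, 2/43).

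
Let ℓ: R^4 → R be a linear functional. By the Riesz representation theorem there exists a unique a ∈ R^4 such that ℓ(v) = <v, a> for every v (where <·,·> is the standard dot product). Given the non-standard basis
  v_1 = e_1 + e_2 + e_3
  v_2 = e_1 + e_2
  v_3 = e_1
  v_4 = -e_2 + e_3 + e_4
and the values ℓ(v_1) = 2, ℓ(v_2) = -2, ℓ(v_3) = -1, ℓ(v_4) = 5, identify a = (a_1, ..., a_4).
a = (-1, -1, 4, 0)

Write a = (a_1, ..., a_4) in the standard basis. For each basis vector v_i, ℓ(v_i) = <v_i, a> is a linear equation in the a_j's. Collect the n equations into a matrix system V a = ℓ, where row i of V is v_i (expressed in the standard basis). Since V is invertible (lower-triangular with 1s on the diagonal, up to permutation), solve by back-substitution:
  V =
[[1, 1, 1, 0],
 [1, 1, 0, 0],
 [1, 0, 0, 0],
 [0, -1, 1, 1]]
  V a = (2, -2, -1, 5)
Solving gives a = (-1, -1, 4, 0).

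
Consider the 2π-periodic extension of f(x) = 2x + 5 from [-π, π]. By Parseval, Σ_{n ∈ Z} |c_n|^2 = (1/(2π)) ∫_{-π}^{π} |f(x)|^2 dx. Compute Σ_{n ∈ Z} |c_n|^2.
Σ |c_n|^2 = 4π^2/3 + 25

Expand and integrate term by term over [-π, π]:
  ∫ (2x)^2 dx = 4·(2π^3/3); ∫ 2·2·(5)·x dx = 0 (odd integrand); ∫ 5^2 dx = 25·2π.
So (1/(2π)) ∫_{-π}^{π} (2x + 5)^2 dx = 4π^2/3 + 25 = 4π^2/3 + 25.
Parseval ⇒ Σ |c_n|^2 = 4π^2/3 + 25.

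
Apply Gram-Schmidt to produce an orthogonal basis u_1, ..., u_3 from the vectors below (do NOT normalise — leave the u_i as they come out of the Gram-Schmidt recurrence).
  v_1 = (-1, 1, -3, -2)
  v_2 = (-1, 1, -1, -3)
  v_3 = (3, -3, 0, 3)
Orthogonal basis:
  u_1 = (-1, 1, -3, -2)
  u_2 = (-4/15, 4/15, 6/5, -23/15)
  u_3 = (105/59, -105/59, -30/59, -60/59)

Apply the Gram-Schmidt recurrence
  u_1 = v_1
  u_i = v_i − Σ_{j<i} ((v_i · u_j) / (u_j · u_j)) · u_j.

Step by step this gives:
  u_1 = (-1, 1, -3, -2)
  u_2 = (-4/15, 4/15, 6/5, -23/15)
  u_3 = (105/59, -105/59, -30/59, -60/59)

Orthogonality check:
  u_2 · u_1 = 0 (should be 0)
  u_3 · u_1 = 0 (should be 0)
  u_3 · u_2 = 0 (should be 0)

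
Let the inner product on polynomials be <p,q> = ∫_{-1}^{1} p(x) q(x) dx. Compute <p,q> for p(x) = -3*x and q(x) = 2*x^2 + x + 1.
<p,q> = -2

Expand the product: p(x)·q(x) = -6*x^3 - 3*x^2 - 3*x.
∫_{-1}^{1} of each monomial x^k gives [2/(k+1) if k even, 0 if k odd]. Integrating term-by-term (or equivalently evaluating the antiderivative F(x) = -3*x^4/2 - x^3 - 3*x^2/2 at the endpoints):
  F(1) − F(−1) = -4 − (-2) = -2.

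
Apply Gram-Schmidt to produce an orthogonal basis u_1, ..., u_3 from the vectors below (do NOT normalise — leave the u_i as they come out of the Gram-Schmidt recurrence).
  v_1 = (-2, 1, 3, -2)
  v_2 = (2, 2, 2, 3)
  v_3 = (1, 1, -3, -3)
Orthogonal basis:
  u_1 = (-2, 1, 3, -2)
  u_2 = (16/9, 19/9, 7/3, 25/9)
  u_3 = (287/187, 446/187, -196/187, -358/187)

Apply the Gram-Schmidt recurrence
  u_1 = v_1
  u_i = v_i − Σ_{j<i} ((v_i · u_j) / (u_j · u_j)) · u_j.

Step by step this gives:
  u_1 = (-2, 1, 3, -2)
  u_2 = (16/9, 19/9, 7/3, 25/9)
  u_3 = (287/187, 446/187, -196/187, -358/187)

Orthogonality check:
  u_2 · u_1 = 0 (should be 0)
  u_3 · u_1 = 0 (should be 0)
  u_3 · u_2 = 0 (should be 0)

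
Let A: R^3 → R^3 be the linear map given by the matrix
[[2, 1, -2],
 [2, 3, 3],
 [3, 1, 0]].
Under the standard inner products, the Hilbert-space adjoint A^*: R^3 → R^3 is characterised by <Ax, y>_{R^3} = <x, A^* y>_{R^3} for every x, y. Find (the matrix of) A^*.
A^* = A^T =
[[2, 2, 3],
 [1, 3, 1],
 [-2, 3, 0]]

For real matrices with standard dot products, the defining identity <Ax, y> = <x, A^* y> gives (Ax)^T y = x^T (A^*) y, i.e. x^T A^T y = x^T (A^*) y. Since this holds for all x, y, we must have A^* = A^T. Therefore
A^* =
[[2, 2, 3],
 [1, 3, 1],
 [-2, 3, 0]].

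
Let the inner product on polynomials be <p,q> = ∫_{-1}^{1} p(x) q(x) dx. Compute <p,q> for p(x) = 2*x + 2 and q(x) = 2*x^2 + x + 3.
<p,q> = 16

Expand the product: p(x)·q(x) = 4*x^3 + 6*x^2 + 8*x + 6.
∫_{-1}^{1} of each monomial x^k gives [2/(k+1) if k even, 0 if k odd]. Integrating term-by-term (or equivalently evaluating the antiderivative F(x) = x^4 + 2*x^3 + 4*x^2 + 6*x at the endpoints):
  F(1) − F(−1) = 13 − (-3) = 16.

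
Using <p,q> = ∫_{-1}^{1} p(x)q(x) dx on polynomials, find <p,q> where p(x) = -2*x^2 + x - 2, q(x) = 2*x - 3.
<p,q> = 52/3

Expand the product: p(x)·q(x) = -4*x^3 + 8*x^2 - 7*x + 6.
∫_{-1}^{1} of each monomial x^k gives [2/(k+1) if k even, 0 if k odd]. Integrating term-by-term (or equivalently evaluating the antiderivative F(x) = -x^4 + 8*x^3/3 - 7*x^2/2 + 6*x at the endpoints):
  F(1) − F(−1) = 25/6 − (-79/6) = 52/3.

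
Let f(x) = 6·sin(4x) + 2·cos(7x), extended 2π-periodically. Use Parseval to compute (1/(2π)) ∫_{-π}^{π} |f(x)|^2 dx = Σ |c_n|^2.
Σ |c_n|^2 = 20

Expand |f|^2 and use orthogonality of {sin(nx), cos(mx)} on [-π, π]:
  ∫_{-π}^{π} sin(nx)^2 dx = π, ∫ cos(mx)^2 dx = π, and cross terms integrate to 0.
So ∫_{-π}^{π} f(x)^2 dx = 6^2 · π + 2^2 · π = (36 + 4)π.
Divide by 2π: (36 + 4)/2 = 20.
By Parseval, this equals Σ |c_n|^2.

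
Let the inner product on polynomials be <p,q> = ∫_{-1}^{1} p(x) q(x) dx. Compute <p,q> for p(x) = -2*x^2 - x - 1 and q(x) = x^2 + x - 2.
<p,q> = 68/15

Expand the product: p(x)·q(x) = -2*x^4 - 3*x^3 + 2*x^2 + x + 2.
∫_{-1}^{1} of each monomial x^k gives [2/(k+1) if k even, 0 if k odd]. Integrating term-by-term (or equivalently evaluating the antiderivative F(x) = -2*x^5/5 - 3*x^4/4 + 2*x^3/3 + x^2/2 + 2*x at the endpoints):
  F(1) − F(−1) = 121/60 − (-151/60) = 68/15.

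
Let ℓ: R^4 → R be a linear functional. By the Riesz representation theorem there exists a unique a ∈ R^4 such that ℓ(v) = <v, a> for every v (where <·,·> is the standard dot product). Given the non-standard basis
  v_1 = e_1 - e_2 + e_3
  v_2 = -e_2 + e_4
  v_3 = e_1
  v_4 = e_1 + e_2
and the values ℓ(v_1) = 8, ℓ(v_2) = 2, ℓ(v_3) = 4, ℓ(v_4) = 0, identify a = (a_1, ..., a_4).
a = (4, -4, 0, -2)

Write a = (a_1, ..., a_4) in the standard basis. For each basis vector v_i, ℓ(v_i) = <v_i, a> is a linear equation in the a_j's. Collect the n equations into a matrix system V a = ℓ, where row i of V is v_i (expressed in the standard basis). Since V is invertible (lower-triangular with 1s on the diagonal, up to permutation), solve by back-substitution:
  V =
[[1, -1, 1, 0],
 [0, -1, 0, 1],
 [1, 0, 0, 0],
 [1, 1, 0, 0]]
  V a = (8, 2, 4, 0)
Solving gives a = (4, -4, 0, -2).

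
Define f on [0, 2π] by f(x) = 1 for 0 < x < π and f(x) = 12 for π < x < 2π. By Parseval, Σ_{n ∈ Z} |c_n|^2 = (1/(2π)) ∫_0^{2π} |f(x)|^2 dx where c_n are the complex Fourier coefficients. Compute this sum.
Σ |c_n|^2 = 145/2

Parseval equates the L^2 energy of f (normalised by 1/(2π)) with the ℓ^2 sum of its Fourier coefficients: (1/(2π)) ∫_0^{2π} |f|^2 = Σ |c_n|^2.
Compute the left side: (1/(2π)) [∫_0^π 1^2 dx + ∫_π^{2π} 12^2 dx] = (1/(2π)) · (1π + 144π) = (1 + 144)/2 = 145/2.
So Σ_{n ∈ Z} |c_n|^2 = 145/2.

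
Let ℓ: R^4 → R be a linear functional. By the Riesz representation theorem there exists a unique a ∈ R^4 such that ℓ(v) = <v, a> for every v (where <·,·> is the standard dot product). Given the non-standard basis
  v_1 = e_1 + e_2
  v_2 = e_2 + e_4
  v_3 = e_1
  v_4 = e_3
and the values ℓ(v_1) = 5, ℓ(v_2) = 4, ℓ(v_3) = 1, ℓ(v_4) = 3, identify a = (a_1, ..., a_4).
a = (1, 4, 3, 0)

Write a = (a_1, ..., a_4) in the standard basis. For each basis vector v_i, ℓ(v_i) = <v_i, a> is a linear equation in the a_j's. Collect the n equations into a matrix system V a = ℓ, where row i of V is v_i (expressed in the standard basis). Since V is invertible (lower-triangular with 1s on the diagonal, up to permutation), solve by back-substitution:
  V =
[[1, 1, 0, 0],
 [0, 1, 0, 1],
 [1, 0, 0, 0],
 [0, 0, 1, 0]]
  V a = (5, 4, 1, 3)
Solving gives a = (1, 4, 3, 0).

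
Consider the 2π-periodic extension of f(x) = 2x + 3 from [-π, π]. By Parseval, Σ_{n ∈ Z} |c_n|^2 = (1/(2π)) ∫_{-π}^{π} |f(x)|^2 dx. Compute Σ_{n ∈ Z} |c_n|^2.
Σ |c_n|^2 = 4π^2/3 + 9

Expand and integrate term by term over [-π, π]:
  ∫ (2x)^2 dx = 4·(2π^3/3); ∫ 2·2·(3)·x dx = 0 (odd integrand); ∫ 3^2 dx = 9·2π.
So (1/(2π)) ∫_{-π}^{π} (2x + 3)^2 dx = 4π^2/3 + 9 = 4π^2/3 + 9.
Parseval ⇒ Σ |c_n|^2 = 4π^2/3 + 9.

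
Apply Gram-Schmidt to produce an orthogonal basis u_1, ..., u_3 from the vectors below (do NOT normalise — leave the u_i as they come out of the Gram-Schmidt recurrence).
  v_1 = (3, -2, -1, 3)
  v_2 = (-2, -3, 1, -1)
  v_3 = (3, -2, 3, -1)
Orthogonal basis:
  u_1 = (3, -2, -1, 3)
  u_2 = (-34/23, -77/23, 19/23, -11/23)
  u_3 = (864/329, -8/47, 988/329, -572/329)

Apply the Gram-Schmidt recurrence
  u_1 = v_1
  u_i = v_i − Σ_{j<i} ((v_i · u_j) / (u_j · u_j)) · u_j.

Step by step this gives:
  u_1 = (3, -2, -1, 3)
  u_2 = (-34/23, -77/23, 19/23, -11/23)
  u_3 = (864/329, -8/47, 988/329, -572/329)

Orthogonality check:
  u_2 · u_1 = 0 (should be 0)
  u_3 · u_1 = 0 (should be 0)
  u_3 · u_2 = 0 (should be 0)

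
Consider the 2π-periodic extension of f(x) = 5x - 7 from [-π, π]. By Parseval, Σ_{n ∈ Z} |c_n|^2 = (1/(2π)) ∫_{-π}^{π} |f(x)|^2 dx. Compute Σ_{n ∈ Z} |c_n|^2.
Σ |c_n|^2 = 25π^2/3 + 49

Expand and integrate term by term over [-π, π]:
  ∫ (5x)^2 dx = 25·(2π^3/3); ∫ 2·5·(-7)·x dx = 0 (odd integrand); ∫ (-7)^2 dx = 49·2π.
So (1/(2π)) ∫_{-π}^{π} (5x - 7)^2 dx = 25π^2/3 + 49 = 25π^2/3 + 49.
Parseval ⇒ Σ |c_n|^2 = 25π^2/3 + 49.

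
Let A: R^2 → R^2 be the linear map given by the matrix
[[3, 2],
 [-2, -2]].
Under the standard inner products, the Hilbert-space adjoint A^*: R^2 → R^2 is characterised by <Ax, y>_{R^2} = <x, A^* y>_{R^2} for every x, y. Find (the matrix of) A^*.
A^* = A^T =
[[3, -2],
 [2, -2]]

For real matrices with standard dot products, the defining identity <Ax, y> = <x, A^* y> gives (Ax)^T y = x^T (A^*) y, i.e. x^T A^T y = x^T (A^*) y. Since this holds for all x, y, we must have A^* = A^T. Therefore
A^* =
[[3, -2],
 [2, -2]].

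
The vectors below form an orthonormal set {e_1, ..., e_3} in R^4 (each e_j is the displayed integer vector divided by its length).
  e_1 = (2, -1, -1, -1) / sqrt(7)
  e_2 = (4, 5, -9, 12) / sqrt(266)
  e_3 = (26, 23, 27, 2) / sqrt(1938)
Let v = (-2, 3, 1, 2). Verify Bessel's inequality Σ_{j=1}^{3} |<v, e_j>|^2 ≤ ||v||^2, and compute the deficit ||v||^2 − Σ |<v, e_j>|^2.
Σ |<v, e_j>|^2 = 294/17; ||v||^2 = 18; deficit = 12/17

Write each e_j = u_j / sqrt(<u_j, u_j>) where u_j is the displayed integer vector. Then <v, e_j> = <v, u_j> / sqrt(<u_j, u_j>), so |<v, e_j>|^2 = <v, u_j>^2 / <u_j, u_j>.
Coefficients: <v, e_1> = -10/sqrt(7), <v, e_2> = 22/sqrt(266), <v, e_3> = 48/sqrt(1938).
Square and sum: Σ |<v, e_j>|^2 = 294/17.
Compute ||v||^2 = v·v = 18.
Deficit = 18 − 294/17 = 12/17 ≥ 0, confirming Bessel's inequality. (The deficit equals ||v − Σ <v,e_j> e_j||^2, the squared distance from v to span{e_j}.)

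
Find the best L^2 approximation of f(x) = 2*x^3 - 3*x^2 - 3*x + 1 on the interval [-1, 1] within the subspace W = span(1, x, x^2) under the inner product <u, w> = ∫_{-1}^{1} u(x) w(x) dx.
g(x) = -3*x^2 - 9*x/5 + 1

The best approximation g ∈ W is the orthogonal projection of f onto W. Writing g = a_0 + a_1 x + a_2 x^2, the coefficients solve the normal equations G · a = b where
  G_{ij} = <φ_i, φ_j> and b_i = <f, φ_i>, with φ_0 = 1, φ_1 = x, φ_2 = x^2.
G =
  [2, 0, 2/3]
  [0, 2/3, 0]
  [2/3, 0, 2/5],
b = (0, -6/5, -8/15).
Solving gives a_0 = 1, a_1 = -9/5, a_2 = -3, so
  g(x) = -3*x^2 - 9*x/5 + 1.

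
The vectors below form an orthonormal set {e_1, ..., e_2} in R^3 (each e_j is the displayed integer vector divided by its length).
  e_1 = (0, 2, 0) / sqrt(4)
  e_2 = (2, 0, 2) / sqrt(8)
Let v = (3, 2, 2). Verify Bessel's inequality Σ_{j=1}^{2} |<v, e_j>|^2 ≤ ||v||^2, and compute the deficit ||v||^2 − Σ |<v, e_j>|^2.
Σ |<v, e_j>|^2 = 33/2; ||v||^2 = 17; deficit = 1/2

Write each e_j = u_j / sqrt(<u_j, u_j>) where u_j is the displayed integer vector. Then <v, e_j> = <v, u_j> / sqrt(<u_j, u_j>), so |<v, e_j>|^2 = <v, u_j>^2 / <u_j, u_j>.
Coefficients: <v, e_1> = 4/sqrt(4), <v, e_2> = 10/sqrt(8).
Square and sum: Σ |<v, e_j>|^2 = 33/2.
Compute ||v||^2 = v·v = 17.
Deficit = 17 − 33/2 = 1/2 ≥ 0, confirming Bessel's inequality. (The deficit equals ||v − Σ <v,e_j> e_j||^2, the squared distance from v to span{e_j}.)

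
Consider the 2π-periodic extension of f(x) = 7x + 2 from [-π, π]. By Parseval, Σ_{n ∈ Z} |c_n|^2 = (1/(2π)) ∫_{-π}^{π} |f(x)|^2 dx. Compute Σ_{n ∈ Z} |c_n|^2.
Σ |c_n|^2 = 49π^2/3 + 4

Expand and integrate term by term over [-π, π]:
  ∫ (7x)^2 dx = 49·(2π^3/3); ∫ 2·7·(2)·x dx = 0 (odd integrand); ∫ 2^2 dx = 4·2π.
So (1/(2π)) ∫_{-π}^{π} (7x + 2)^2 dx = 49π^2/3 + 4 = 49π^2/3 + 4.
Parseval ⇒ Σ |c_n|^2 = 49π^2/3 + 4.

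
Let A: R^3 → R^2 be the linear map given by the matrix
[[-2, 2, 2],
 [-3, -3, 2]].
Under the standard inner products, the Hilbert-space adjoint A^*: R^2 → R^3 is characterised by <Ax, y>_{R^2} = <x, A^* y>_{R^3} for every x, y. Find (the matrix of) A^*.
A^* = A^T =
[[-2, -3],
 [2, -3],
 [2, 2]]

For real matrices with standard dot products, the defining identity <Ax, y> = <x, A^* y> gives (Ax)^T y = x^T (A^*) y, i.e. x^T A^T y = x^T (A^*) y. Since this holds for all x, y, we must have A^* = A^T. Therefore
A^* =
[[-2, -3],
 [2, -3],
 [2, 2]].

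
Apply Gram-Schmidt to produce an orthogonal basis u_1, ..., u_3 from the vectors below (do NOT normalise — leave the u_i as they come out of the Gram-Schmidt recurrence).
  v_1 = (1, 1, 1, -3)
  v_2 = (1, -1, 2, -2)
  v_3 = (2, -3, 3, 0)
Orthogonal basis:
  u_1 = (1, 1, 1, -3)
  u_2 = (1/3, -5/3, 4/3, 0)
  u_3 = (8/7, 2/7, 1/14, 1/2)

Apply the Gram-Schmidt recurrence
  u_1 = v_1
  u_i = v_i − Σ_{j<i} ((v_i · u_j) / (u_j · u_j)) · u_j.

Step by step this gives:
  u_1 = (1, 1, 1, -3)
  u_2 = (1/3, -5/3, 4/3, 0)
  u_3 = (8/7, 2/7, 1/14, 1/2)

Orthogonality check:
  u_2 · u_1 = 0 (should be 0)
  u_3 · u_1 = 0 (should be 0)
  u_3 · u_2 = 0 (should be 0)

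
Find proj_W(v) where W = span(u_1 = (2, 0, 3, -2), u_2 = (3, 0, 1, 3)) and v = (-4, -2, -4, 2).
proj_W(v) = (-573/157, 0, -688/157, 279/157)

Set up U = [u_1 | ... | u_2] ∈ R^(4×2). The projector onto W = col(U) is P = U (U^T U)^(-1) U^T.
Compute U^T U =
  [17, 3]
  [3, 19],
and U^T v = (-24, -10).
Solve U^T U · c = U^T v for the coefficients: c = (-213/157, -49/157). The projection is proj_W(v) = U c.
Check: (v - proj_W(v)) · u_1 = 0  (should be 0).
Check: (v - proj_W(v)) · u_2 = 0  (should be 0).
Result: proj_W(v) = (-573/157, 0, -688/157, 279/157).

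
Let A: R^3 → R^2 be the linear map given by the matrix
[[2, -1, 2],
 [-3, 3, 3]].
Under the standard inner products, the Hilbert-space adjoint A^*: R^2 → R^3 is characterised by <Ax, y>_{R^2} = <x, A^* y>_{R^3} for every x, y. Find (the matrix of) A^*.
A^* = A^T =
[[2, -3],
 [-1, 3],
 [2, 3]]

For real matrices with standard dot products, the defining identity <Ax, y> = <x, A^* y> gives (Ax)^T y = x^T (A^*) y, i.e. x^T A^T y = x^T (A^*) y. Since this holds for all x, y, we must have A^* = A^T. Therefore
A^* =
[[2, -3],
 [-1, 3],
 [2, 3]].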